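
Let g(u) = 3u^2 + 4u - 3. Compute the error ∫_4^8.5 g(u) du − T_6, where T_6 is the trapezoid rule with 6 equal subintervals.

-1.265625

Exact integral: ∫_4^8.5 g(u) du = 649.125.
T_6 = 650.390625.
Error = 649.125 − 650.390625 = -1.265625.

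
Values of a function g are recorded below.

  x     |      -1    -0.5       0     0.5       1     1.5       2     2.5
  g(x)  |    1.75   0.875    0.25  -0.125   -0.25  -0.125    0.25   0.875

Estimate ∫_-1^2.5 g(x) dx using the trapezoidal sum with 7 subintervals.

1.09375

Δx = 0.5.
T_7 = (0.5/2)·[1.75 + 2·0.875 + 2·0.25 + 2·(-0.125) + 2·(-0.25) + 2·(-0.125) + 2·0.25 + 0.875] = 1.09375.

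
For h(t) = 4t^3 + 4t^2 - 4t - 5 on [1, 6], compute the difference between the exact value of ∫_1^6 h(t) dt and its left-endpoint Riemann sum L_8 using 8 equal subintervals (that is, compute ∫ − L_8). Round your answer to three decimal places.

Exact integral: ∫_1^6 h(t) dt ≈ 1486.66667.
L_8 = 1195.390625.
Error ≈ 1486.66667 − 1195.390625 ≈ 291.276.

291.276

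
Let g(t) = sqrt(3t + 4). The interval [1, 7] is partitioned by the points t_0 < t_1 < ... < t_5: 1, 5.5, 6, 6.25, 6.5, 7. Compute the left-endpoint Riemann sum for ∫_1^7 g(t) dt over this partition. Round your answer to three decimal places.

Subinterval widths: 4.5, 0.5, 0.25, 0.25, 0.5.
Left endpoints: 1, 5.5, 6, 6.25, 6.5.
g(1) ≈ 2.646, g(5.5) ≈ 4.528, g(6) ≈ 4.690, g(6.25) ≈ 4.770, g(6.5) ≈ 4.848.
Sum = Σ Δt_i · g(t_i).
Sum ≈ 18.959.

18.959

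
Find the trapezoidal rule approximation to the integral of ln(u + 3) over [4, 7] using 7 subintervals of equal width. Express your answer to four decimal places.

Δu = (7 − 4)/7 = 3/7.
f(4) ≈ 1.9459, f(31/7) ≈ 2.0053, f(34/7) ≈ 2.0614, f(37/7) ≈ 2.1145, f(40/7) ≈ 2.1650, f(43/7) ≈ 2.2130, f(46/7) ≈ 2.2588, f(7) ≈ 2.3026.
T_7 = (Δu/2)·[f(u_0) + 2f(u_1) + ... + 2f(u_{6}) + f(u_7)].
Sum ≈ 6.4038.

6.4038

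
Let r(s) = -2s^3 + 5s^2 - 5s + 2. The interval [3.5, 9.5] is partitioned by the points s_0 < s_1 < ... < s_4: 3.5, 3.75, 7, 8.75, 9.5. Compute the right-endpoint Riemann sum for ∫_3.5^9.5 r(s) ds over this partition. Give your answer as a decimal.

-4283.09375

Subinterval widths: 0.25, 3.25, 1.75, 0.75.
Right endpoints: 3.75, 7, 8.75, 9.5.
r(3.75) = -51.90625, r(7) = -474, r(8.75) = -998.78125, r(9.5) = -1309.
Sum = Σ Δs_i · r(s_i).
Sum = -4283.09375.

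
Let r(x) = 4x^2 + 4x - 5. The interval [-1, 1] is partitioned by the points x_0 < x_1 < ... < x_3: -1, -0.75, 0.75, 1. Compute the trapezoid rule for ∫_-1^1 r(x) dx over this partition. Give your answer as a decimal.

Subinterval widths: 0.25, 1.5, 0.25.
r(-1) = -5, r(-0.75) = -5.75, r(0.75) = 0.25, r(1) = 3.
On each subinterval the trapezoid contributes (Δx_i/2)·[r(x_{i-1}) + r(x_i)].
Sum = -5.0625.

-5.0625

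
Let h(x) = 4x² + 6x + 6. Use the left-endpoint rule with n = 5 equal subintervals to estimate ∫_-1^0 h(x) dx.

Δx = (0 − (-1))/5 = 0.2.
Left endpoints: -1, -0.8, -0.6, -0.4, -0.2.
h(-1) = 4, h(-0.8) = 3.76, h(-0.6) = 3.84, h(-0.4) = 4.24, h(-0.2) = 4.96.
Sum = Δx · [h(-1) + h(-0.8) + h(-0.6) + h(-0.4) + h(-0.2)].
Sum = 4.16.

4.16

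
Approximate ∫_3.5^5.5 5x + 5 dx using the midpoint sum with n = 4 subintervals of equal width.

Δx = (5.5 − 3.5)/4 = 0.5.
Midpoints: 3.75, 4.25, 4.75, 5.25.
f(3.75) = 23.75, f(4.25) = 26.25, f(4.75) = 28.75, f(5.25) = 31.25.
Sum = Δx · [f(3.75) + f(4.25) + f(4.75) + f(5.25)].
Sum = 55.

55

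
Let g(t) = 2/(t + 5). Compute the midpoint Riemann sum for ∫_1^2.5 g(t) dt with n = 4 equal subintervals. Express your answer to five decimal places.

0.44617

Δt = (2.5 − 1)/4 = 0.375.
Midpoints: 1.1875, 1.5625, 1.9375, 2.3125.
g(1.1875) = 32/99, g(1.5625) = 32/105, g(1.9375) = 32/111, g(2.3125) = 32/117.
Sum = Δt · [g(1.1875) + g(1.5625) + g(1.9375) + g(2.3125)].
Sum ≈ 0.44617.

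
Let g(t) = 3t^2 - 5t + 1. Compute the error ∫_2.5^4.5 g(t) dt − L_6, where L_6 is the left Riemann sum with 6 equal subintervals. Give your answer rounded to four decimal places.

5.2222

Exact integral: ∫_2.5^4.5 g(t) dt = 42.5.
L_6 ≈ 37.277778.
Error ≈ 42.5 − 37.277778 ≈ 5.2222.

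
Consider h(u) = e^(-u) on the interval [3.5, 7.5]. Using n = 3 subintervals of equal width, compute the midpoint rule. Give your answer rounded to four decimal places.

Δu = (7.5 − 3.5)/3 = 4/3.
Midpoints: 25/6, 5.5, 41/6.
h(25/6) ≈ 0.0155, h(5.5) ≈ 0.0041, h(41/6) ≈ 0.0011.
Sum = Δu · [h(25/6) + h(5.5) + h(41/6)].
Sum ≈ 0.0276.

0.0276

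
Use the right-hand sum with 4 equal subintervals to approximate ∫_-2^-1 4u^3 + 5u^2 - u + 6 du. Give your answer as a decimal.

5.53125

Δu = (-1 − (-2))/4 = 0.25.
Right endpoints: -1.75, -1.5, -1.25, -1.
f(-1.75) = 1.625, f(-1.5) = 5.25, f(-1.25) = 7.25, f(-1) = 8.
Sum = Δu · [f(-1.75) + f(-1.5) + f(-1.25) + f(-1)].
Sum = 5.53125.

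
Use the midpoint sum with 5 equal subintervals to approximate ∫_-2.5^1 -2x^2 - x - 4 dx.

Δx = (1 − (-2.5))/5 = 0.7.
Midpoints: -2.15, -1.45, -0.75, -0.05, 0.65.
f(-2.15) = -11.095, f(-1.45) = -6.755, f(-0.75) = -4.375, f(-0.05) = -3.955, f(0.65) = -5.495.
Sum = Δx · [f(-2.15) + f(-1.45) + f(-0.75) + f(-0.05) + f(0.65)].
Sum = -22.1725.

-22.1725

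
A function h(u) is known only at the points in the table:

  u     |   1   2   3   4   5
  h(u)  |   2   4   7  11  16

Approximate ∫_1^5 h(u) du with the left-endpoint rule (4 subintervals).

24

Δu = 1.
Sum = 1·[2 + 4 + 7 + 11] = 24.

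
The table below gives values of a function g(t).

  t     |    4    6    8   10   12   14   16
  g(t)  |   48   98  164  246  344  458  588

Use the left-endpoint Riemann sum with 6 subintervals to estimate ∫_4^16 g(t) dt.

2716

Δt = 2.
Sum = 2·[48 + 98 + 164 + 246 + 344 + 458] = 2716.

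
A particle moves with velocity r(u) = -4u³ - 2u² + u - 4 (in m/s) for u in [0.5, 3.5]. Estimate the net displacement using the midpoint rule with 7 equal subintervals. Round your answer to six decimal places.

Δu = (3.5 − 0.5)/7 = 3/7.
Midpoints: 5/7, 8/7, 11/7, 2, 17/7, 20/7, 23/7.
r(5/7) = -1977/343, r(8/7) = -3924/343, r(11/7) = -7851/343, r(2) = -42, r(17/7) = -24237/343, r(20/7) = -37992/343, r(23/7) = -56319/343.
Sum = Δu · [r(5/7) + r(8/7) + r(11/7) + ...].
Sum ≈ -183.306122.

-183.306122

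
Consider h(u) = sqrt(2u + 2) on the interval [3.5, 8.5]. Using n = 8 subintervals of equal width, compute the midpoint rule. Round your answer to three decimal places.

Δu = (8.5 − 3.5)/8 = 0.625.
Midpoints: 3.8125, 4.4375, 5.0625, 5.6875, 6.3125, 6.9375, 7.5625, 8.1875.
h(3.8125) ≈ 3.102, h(4.4375) ≈ 3.298, h(5.0625) ≈ 3.482, h(5.6875) ≈ 3.657, h(6.3125) ≈ 3.824, h(6.9375) ≈ 3.984, h(7.5625) ≈ 4.138, h(8.1875) ≈ 4.287.
Sum = Δu · [h(3.8125) + h(4.4375) + h(5.0625) + ...].
Sum ≈ 18.608.

18.608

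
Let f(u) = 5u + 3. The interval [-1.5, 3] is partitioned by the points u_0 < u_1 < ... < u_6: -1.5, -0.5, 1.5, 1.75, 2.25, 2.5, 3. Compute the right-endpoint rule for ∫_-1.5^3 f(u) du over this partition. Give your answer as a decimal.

44.4375

Subinterval widths: 1, 2, 0.25, 0.5, 0.25, 0.5.
Right endpoints: -0.5, 1.5, 1.75, 2.25, 2.5, 3.
f(-0.5) = 0.5, f(1.5) = 10.5, f(1.75) = 11.75, f(2.25) = 14.25, f(2.5) = 15.5, f(3) = 18.
Sum = Σ Δu_i · f(u_i).
Sum = 44.4375.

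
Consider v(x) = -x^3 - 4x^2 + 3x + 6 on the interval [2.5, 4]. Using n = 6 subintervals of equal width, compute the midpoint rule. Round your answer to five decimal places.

-95.00195

Δx = (4 − 2.5)/6 = 0.25.
Midpoints: 2.625, 2.875, 3.125, 3.375, 3.625, 3.875.
v(2.625) = -16269/512, v(2.875) = -21607/512, v(3.125) = -27753/512, v(3.375) = -34755/512, v(3.625) = -42661/512, v(3.875) = -51519/512.
Sum = Δx · [v(2.625) + v(2.875) + v(3.125) + ...].
Sum ≈ -95.00195.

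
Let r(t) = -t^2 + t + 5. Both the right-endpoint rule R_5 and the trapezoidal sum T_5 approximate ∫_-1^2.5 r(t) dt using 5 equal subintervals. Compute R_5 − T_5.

-0.6125

R_5 = 13.685.
T_5 = 14.2975.
R_5 − T_5 = -0.6125.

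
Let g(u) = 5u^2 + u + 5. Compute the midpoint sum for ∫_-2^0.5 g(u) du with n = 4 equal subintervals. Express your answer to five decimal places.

Δu = (0.5 − (-2))/4 = 0.625.
Midpoints: -1.6875, -1.0625, -0.4375, 0.1875.
g(-1.6875) = 17.55078125, g(-1.0625) = 9.58203125, g(-0.4375) = 5.51953125, g(0.1875) = 5.36328125.
Sum = Δu · [g(-1.6875) + g(-1.0625) + g(-0.4375) + g(0.1875)].
Sum ≈ 23.75977.

23.75977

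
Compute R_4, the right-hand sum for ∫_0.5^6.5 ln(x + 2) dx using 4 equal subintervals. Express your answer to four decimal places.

Δx = (6.5 − 0.5)/4 = 1.5.
Right endpoints: 2, 3.5, 5, 6.5.
f(2) ≈ 1.3863, f(3.5) ≈ 1.7047, f(5) ≈ 1.9459, f(6.5) ≈ 2.1401.
Sum = Δx · [f(2) + f(3.5) + f(5) + f(6.5)].
Sum ≈ 10.7655.

10.7655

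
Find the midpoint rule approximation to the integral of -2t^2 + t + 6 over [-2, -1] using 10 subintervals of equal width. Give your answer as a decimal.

Δt = (-1 − (-2))/10 = 0.1.
Midpoints: -1.95, -1.85, -1.75, -1.65, -1.55, -1.45, -1.35, -1.25, -1.15, -1.05.
f(-1.95) = -3.555, f(-1.85) = -2.695, f(-1.75) = -1.875, f(-1.65) = -1.095, f(-1.55) = -0.355, f(-1.45) = 0.345, f(-1.35) = 1.005, f(-1.25) = 1.625, f(-1.15) = 2.205, f(-1.05) = 2.745.
Sum = Δt · [f(-1.95) + f(-1.85) + f(-1.75) + ...].
Sum = -0.165.

-0.165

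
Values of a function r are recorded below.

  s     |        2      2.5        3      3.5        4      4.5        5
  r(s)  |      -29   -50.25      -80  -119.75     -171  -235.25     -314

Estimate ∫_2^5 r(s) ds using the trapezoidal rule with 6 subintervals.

Δs = 0.5.
T_6 = (0.5/2)·[(-29) + 2·(-50.25) + 2·(-80) + 2·(-119.75) + 2·(-171) + 2·(-235.25) + (-314)] = -413.875.

-413.875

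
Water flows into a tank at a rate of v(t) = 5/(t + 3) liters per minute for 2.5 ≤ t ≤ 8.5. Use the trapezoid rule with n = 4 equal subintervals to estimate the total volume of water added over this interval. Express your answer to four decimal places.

Δt = (8.5 − 2.5)/4 = 1.5.
v(2.5) = 10/11, v(4) = 5/7, v(5.5) = 10/17, v(7) = 0.5, v(8.5) = 10/23.
T_4 = (Δt/2)·[v(t_0) + 2v(t_1) + 2v(t_2) + 2v(t_3) + v(t_4)].
Sum ≈ 3.7117.

3.7117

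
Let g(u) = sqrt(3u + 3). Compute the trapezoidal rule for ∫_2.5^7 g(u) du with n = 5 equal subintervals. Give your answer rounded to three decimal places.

18.556

Δu = (7 − 2.5)/5 = 0.9.
g(2.5) ≈ 3.240, g(3.4) ≈ 3.633, g(4.3) ≈ 3.987, g(5.2) ≈ 4.313, g(6.1) ≈ 4.615, g(7) ≈ 4.899.
T_5 = (Δu/2)·[g(u_0) + 2g(u_1) + ... + 2g(u_{4}) + g(u_5)].
Sum ≈ 18.556.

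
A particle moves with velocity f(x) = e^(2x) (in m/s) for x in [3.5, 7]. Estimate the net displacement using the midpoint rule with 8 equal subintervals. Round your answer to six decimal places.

Δx = (7 − 3.5)/8 = 0.4375.
Midpoints: 3.71875, 4.15625, 4.59375, 5.03125, 5.46875, 5.90625, 6.34375, 6.78125.
f(3.71875) ≈ 1698.498662, f(4.15625) ≈ 4074.486478, f(4.59375) ≈ 9774.184947, f(5.03125) ≈ 23447.050788, f(5.46875) ≈ 56246.550852, f(5.90625) ≈ 134928.461210, f(6.34375) ≈ 323676.552049, f(6.78125) ≈ 776459.683947.
Sum = Δx · [f(3.71875) + f(4.15625) + f(4.59375) + ...].
Sum ≈ 582008.642658.

582008.642658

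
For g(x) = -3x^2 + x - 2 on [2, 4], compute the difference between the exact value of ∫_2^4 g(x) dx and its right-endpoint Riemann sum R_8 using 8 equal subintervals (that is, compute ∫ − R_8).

4.3125

Exact integral: ∫_2^4 g(x) dx = -54.
R_8 = -58.3125.
Error = -54 − (-58.3125) = 4.3125.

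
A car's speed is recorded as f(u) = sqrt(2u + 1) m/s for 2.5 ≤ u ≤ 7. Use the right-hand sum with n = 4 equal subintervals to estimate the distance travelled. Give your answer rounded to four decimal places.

Δu = (7 − 2.5)/4 = 1.125.
Right endpoints: 3.625, 4.75, 5.875, 7.
f(3.625) ≈ 2.8723, f(4.75) ≈ 3.2404, f(5.875) ≈ 3.5707, f(7) ≈ 3.8730.
Sum = Δu · [f(3.625) + f(4.75) + f(5.875) + f(7)].
Sum ≈ 15.2509.

15.2509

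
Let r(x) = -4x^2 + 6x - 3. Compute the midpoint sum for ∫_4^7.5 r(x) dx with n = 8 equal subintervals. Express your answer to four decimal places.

-366.6934

Δx = (7.5 − 4)/8 = 0.4375.
Midpoints: 4.21875, 4.65625, 5.09375, 5.53125, 5.96875, 6.40625, 6.84375, 7.28125.
r(4.21875) = -48.87890625, r(4.65625) = -61.78515625, r(5.09375) = -76.22265625, r(5.53125) = -92.19140625, r(5.96875) = -109.69140625, r(6.40625) = -128.72265625, r(6.84375) = -149.28515625, r(7.28125) = -171.37890625.
Sum = Δx · [r(4.21875) + r(4.65625) + r(5.09375) + ...].
Sum ≈ -366.6934.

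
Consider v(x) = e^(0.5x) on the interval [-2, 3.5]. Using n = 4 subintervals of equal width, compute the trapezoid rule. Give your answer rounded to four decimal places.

11.1945

Δx = (3.5 − (-2))/4 = 1.375.
v(-2) ≈ 0.3679, v(-0.625) ≈ 0.7316, v(0.75) ≈ 1.4550, v(2.125) ≈ 2.8936, v(3.5) ≈ 5.7546.
T_4 = (Δx/2)·[v(x_0) + 2v(x_1) + 2v(x_2) + 2v(x_3) + v(x_4)].
Sum ≈ 11.1945.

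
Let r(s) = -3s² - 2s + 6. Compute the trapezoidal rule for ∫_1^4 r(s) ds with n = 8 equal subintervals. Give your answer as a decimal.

-60.2109375

Δs = (4 − 1)/8 = 0.375.
r(1) = 1, r(1.375) = -2.421875, r(1.75) = -6.6875, r(2.125) = -11.796875, r(2.5) = -17.75, r(2.875) = -24.546875, r(3.25) = -32.1875, r(3.625) = -40.671875, r(4) = -50.
T_8 = (Δs/2)·[r(s_0) + 2r(s_1) + ... + 2r(s_{7}) + r(s_8)].
Sum = -60.2109375.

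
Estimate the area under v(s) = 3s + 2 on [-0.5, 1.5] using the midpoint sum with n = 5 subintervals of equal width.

Δs = (1.5 − (-0.5))/5 = 0.4.
Midpoints: -0.3, 0.1, 0.5, 0.9, 1.3.
v(-0.3) = 1.1, v(0.1) = 2.3, v(0.5) = 3.5, v(0.9) = 4.7, v(1.3) = 5.9.
Sum = Δs · [v(-0.3) + v(0.1) + v(0.5) + v(0.9) + v(1.3)].
Sum = 7.

7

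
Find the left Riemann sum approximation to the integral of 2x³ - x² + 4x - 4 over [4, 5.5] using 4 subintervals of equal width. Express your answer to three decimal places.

Δx = (5.5 − 4)/4 = 0.375.
Left endpoints: 4, 4.375, 4.75, 5.125.
f(4) = 124, f(4.375) = 161.83984375, f(4.75) = 206.78125, f(5.125) = 259.45703125.
Sum = Δx · [f(4) + f(4.375) + f(4.75) + f(5.125)].
Sum ≈ 282.029.

282.029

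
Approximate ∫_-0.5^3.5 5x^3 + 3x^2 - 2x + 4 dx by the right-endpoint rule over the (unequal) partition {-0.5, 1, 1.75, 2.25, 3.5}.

388.33984375

Subinterval widths: 1.5, 0.75, 0.5, 1.25.
Right endpoints: 1, 1.75, 2.25, 3.5.
f(1) = 10, f(1.75) = 36.484375, f(2.25) = 71.640625, f(3.5) = 248.125.
Sum = Σ Δx_i · f(x_i).
Sum = 388.33984375.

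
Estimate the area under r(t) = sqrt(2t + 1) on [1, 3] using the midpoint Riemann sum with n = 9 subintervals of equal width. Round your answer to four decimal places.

4.4418

Δt = (3 − 1)/9 = 2/9.
Midpoints: 10/9, 4/3, 14/9, 16/9, 2, 20/9, 22/9, 8/3, 26/9.
r(10/9) ≈ 1.7951, r(4/3) ≈ 1.9149, r(14/9) ≈ 2.0276, r(16/9) ≈ 2.1344, r(2) ≈ 2.2361, r(20/9) ≈ 2.3333, r(22/9) ≈ 2.4267, r(8/3) ≈ 2.5166, r(26/9) ≈ 2.6034.
Sum = Δt · [r(10/9) + r(4/3) + r(14/9) + ...].
Sum ≈ 4.4418.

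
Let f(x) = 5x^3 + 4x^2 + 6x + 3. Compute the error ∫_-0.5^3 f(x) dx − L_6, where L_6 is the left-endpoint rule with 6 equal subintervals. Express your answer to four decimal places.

Exact integral: ∫_-0.5^3 f(x) dx ≈ 174.088542.
L_6 ≈ 122.713686.
Error ≈ 174.088542 − 122.713686 ≈ 51.3749.

51.3749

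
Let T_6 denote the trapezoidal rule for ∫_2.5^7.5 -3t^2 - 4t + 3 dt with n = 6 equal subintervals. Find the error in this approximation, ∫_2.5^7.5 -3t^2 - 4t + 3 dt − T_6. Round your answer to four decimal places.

Exact integral: ∫_2.5^7.5 f(t) dt = -491.25.
T_6 ≈ -492.986111.
Error ≈ -491.25 − (-492.986111) ≈ 1.7361.

1.7361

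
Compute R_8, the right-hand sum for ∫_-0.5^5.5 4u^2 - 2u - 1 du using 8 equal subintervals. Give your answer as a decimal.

Δu = (5.5 − (-0.5))/8 = 0.75.
Right endpoints: 0.25, 1, 1.75, 2.5, 3.25, 4, 4.75, 5.5.
f(0.25) = -1.25, f(1) = 1, f(1.75) = 7.75, f(2.5) = 19, f(3.25) = 34.75, f(4) = 55, f(4.75) = 79.75, f(5.5) = 109.
Sum = Δu · [f(0.25) + f(1) + f(1.75) + ...].
Sum = 228.75.

228.75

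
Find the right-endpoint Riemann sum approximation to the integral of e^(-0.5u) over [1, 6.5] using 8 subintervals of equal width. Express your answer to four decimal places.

Δu = (6.5 − 1)/8 = 0.6875.
Right endpoints: 1.6875, 2.375, 3.0625, 3.75, 4.4375, 5.125, 5.8125, 6.5.
f(1.6875) ≈ 0.4301, f(2.375) ≈ 0.3050, f(3.0625) ≈ 0.2163, f(3.75) ≈ 0.1534, f(4.4375) ≈ 0.1087, f(5.125) ≈ 0.0771, f(5.8125) ≈ 0.0547, f(6.5) ≈ 0.0388.
Sum = Δu · [f(1.6875) + f(2.375) + f(3.0625) + ...].
Sum ≈ 0.9515.

0.9515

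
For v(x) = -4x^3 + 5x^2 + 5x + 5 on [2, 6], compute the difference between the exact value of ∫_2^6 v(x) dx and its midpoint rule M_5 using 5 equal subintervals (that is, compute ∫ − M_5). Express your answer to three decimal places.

-9.173

Exact integral: ∫_2^6 v(x) dx ≈ -833.33333.
M_5 = -824.16.
Error ≈ -833.33333 − (-824.16) ≈ -9.173.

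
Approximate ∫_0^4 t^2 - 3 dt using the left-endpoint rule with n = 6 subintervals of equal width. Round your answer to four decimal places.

4.2963

Δt = (4 − 0)/6 = 2/3.
Left endpoints: 0, 2/3, 4/3, 2, 8/3, 10/3.
f(0) = -3, f(2/3) = -23/9, f(4/3) = -11/9, f(2) = 1, f(8/3) = 37/9, f(10/3) = 73/9.
Sum = Δt · [f(0) + f(2/3) + f(4/3) + ...].
Sum ≈ 4.2963.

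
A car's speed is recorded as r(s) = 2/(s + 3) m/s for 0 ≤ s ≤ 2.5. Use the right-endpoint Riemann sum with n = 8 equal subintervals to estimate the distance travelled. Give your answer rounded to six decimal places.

1.166192

Δs = (2.5 − 0)/8 = 0.3125.
Right endpoints: 0.3125, 0.625, 0.9375, 1.25, 1.5625, 1.875, 2.1875, 2.5.
r(0.3125) = 32/53, r(0.625) = 16/29, r(0.9375) = 32/63, r(1.25) = 8/17, r(1.5625) = 32/73, r(1.875) = 16/39, r(2.1875) = 32/83, r(2.5) = 4/11.
Sum = Δs · [r(0.3125) + r(0.625) + r(0.9375) + ...].
Sum ≈ 1.166192.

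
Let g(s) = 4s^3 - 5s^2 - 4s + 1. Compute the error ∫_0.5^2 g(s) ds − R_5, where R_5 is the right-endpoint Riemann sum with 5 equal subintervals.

Exact integral: ∫_0.5^2 g(s) ds = -3.1875.
R_5 = -1.95.
Error = -3.1875 − (-1.95) = -1.2375.

-1.2375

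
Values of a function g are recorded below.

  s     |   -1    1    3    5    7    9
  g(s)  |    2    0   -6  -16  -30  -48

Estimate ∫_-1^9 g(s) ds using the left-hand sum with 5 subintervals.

Δs = 2.
Sum = 2·[2 + 0 + (-6) + (-16) + (-30)] = -100.

-100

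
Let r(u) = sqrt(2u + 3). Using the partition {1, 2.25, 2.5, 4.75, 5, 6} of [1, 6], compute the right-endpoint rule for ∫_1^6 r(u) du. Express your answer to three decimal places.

Subinterval widths: 1.25, 0.25, 2.25, 0.25, 1.
Right endpoints: 2.25, 2.5, 4.75, 5, 6.
r(2.25) ≈ 2.739, r(2.5) ≈ 2.828, r(4.75) ≈ 3.536, r(5) ≈ 3.606, r(6) ≈ 3.873.
Sum = Σ Δu_i · r(u_i).
Sum ≈ 16.860.

16.860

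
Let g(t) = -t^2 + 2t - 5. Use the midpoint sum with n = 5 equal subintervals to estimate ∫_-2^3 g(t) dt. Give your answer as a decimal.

-31.25

Δt = (3 − (-2))/5 = 1.
Midpoints: -1.5, -0.5, 0.5, 1.5, 2.5.
g(-1.5) = -10.25, g(-0.5) = -6.25, g(0.5) = -4.25, g(1.5) = -4.25, g(2.5) = -6.25.
Sum = Δt · [g(-1.5) + g(-0.5) + g(0.5) + g(1.5) + g(2.5)].
Sum = -31.25.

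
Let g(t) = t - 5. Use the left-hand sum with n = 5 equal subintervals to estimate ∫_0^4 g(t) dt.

-13.6

Δt = (4 − 0)/5 = 0.8.
Left endpoints: 0, 0.8, 1.6, 2.4, 3.2.
g(0) = -5, g(0.8) = -4.2, g(1.6) = -3.4, g(2.4) = -2.6, g(3.2) = -1.8.
Sum = Δt · [g(0) + g(0.8) + g(1.6) + g(2.4) + g(3.2)].
Sum = -13.6.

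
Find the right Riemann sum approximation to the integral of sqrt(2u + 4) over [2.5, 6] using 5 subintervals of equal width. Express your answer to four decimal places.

12.6799

Δu = (6 − 2.5)/5 = 0.7.
Right endpoints: 3.2, 3.9, 4.6, 5.3, 6.
f(3.2) ≈ 3.2249, f(3.9) ≈ 3.4351, f(4.6) ≈ 3.6332, f(5.3) ≈ 3.8210, f(6) ≈ 4.0000.
Sum = Δu · [f(3.2) + f(3.9) + f(4.6) + f(5.3) + f(6)].
Sum ≈ 12.6799.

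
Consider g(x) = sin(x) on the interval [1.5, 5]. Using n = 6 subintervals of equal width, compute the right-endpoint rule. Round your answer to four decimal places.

Δx = (5 − 1.5)/6 = 7/12.
Right endpoints: 25/12, 8/3, 3.25, 23/6, 53/12, 5.
g(25/12) ≈ 0.8715, g(8/3) ≈ 0.4573, g(3.25) ≈ -0.1082, g(23/6) ≈ -0.6379, g(53/12) ≈ -0.9566, g(5) ≈ -0.9589.
Sum = Δx · [g(25/12) + g(8/3) + g(3.25) + ...].
Sum ≈ -0.7775.

-0.7775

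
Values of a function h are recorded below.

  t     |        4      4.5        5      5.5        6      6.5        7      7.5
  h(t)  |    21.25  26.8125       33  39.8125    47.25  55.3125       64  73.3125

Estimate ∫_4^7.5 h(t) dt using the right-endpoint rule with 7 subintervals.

169.75

Δt = 0.5.
Sum = 0.5·[26.8125 + 33 + 39.8125 + 47.25 + 55.3125 + 64 + 73.3125] = 169.75.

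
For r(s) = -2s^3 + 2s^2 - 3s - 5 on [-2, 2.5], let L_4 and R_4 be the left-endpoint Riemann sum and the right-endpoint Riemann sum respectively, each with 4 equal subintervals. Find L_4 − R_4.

L_4 ≈ 10.45898.
R_4 ≈ -52.82227.
L_4 − R_4 = 63.28125.

63.28125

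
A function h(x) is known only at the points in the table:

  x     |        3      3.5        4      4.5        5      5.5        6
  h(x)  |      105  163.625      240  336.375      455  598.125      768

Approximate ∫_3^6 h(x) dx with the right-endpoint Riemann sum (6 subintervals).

Δx = 0.5.
Sum = 0.5·[163.625 + 240 + 336.375 + 455 + 598.125 + 768] = 1280.5625.

1280.5625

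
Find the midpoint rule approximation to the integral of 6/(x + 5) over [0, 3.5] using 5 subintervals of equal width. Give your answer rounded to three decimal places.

3.181

Δx = (3.5 − 0)/5 = 0.7.
Midpoints: 0.35, 1.05, 1.75, 2.45, 3.15.
f(0.35) = 120/107, f(1.05) = 120/121, f(1.75) = 8/9, f(2.45) = 120/149, f(3.15) = 120/163.
Sum = Δx · [f(0.35) + f(1.05) + f(1.75) + f(2.45) + f(3.15)].
Sum ≈ 3.181.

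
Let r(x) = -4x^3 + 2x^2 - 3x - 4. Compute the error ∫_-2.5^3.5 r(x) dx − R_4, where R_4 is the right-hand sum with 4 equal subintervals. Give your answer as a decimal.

Exact integral: ∫_-2.5^3.5 r(x) dx = -105.
R_4 = -294.
Error = -105 − (-294) = 189.

189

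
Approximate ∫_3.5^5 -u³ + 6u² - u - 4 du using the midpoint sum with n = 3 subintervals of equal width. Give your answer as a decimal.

Δu = (5 − 3.5)/3 = 0.5.
Midpoints: 3.75, 4.25, 4.75.
f(3.75) = 23.890625, f(4.25) = 23.359375, f(4.75) = 19.453125.
Sum = Δu · [f(3.75) + f(4.25) + f(4.75)].
Sum = 33.3515625.

33.3515625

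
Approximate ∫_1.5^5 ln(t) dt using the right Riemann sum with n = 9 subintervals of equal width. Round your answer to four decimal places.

Δt = (5 − 1.5)/9 = 7/18.
Right endpoints: 17/9, 41/18, 8/3, 55/18, 31/9, 23/6, 38/9, 83/18, 5.
f(17/9) ≈ 0.6360, f(41/18) ≈ 0.8232, f(8/3) ≈ 0.9808, f(55/18) ≈ 1.1170, f(31/9) ≈ 1.2368, f(23/6) ≈ 1.3437, f(38/9) ≈ 1.4404, f(83/18) ≈ 1.5285, f(5) ≈ 1.6094.
Sum = Δt · [f(17/9) + f(41/18) + f(8/3) + ...].
Sum ≈ 4.1672.

4.1672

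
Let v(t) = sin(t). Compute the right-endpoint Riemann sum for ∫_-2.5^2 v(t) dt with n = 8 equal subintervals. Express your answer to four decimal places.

0.0493

Δt = (2 − (-2.5))/8 = 0.5625.
Right endpoints: -1.9375, -1.375, -0.8125, -0.25, 0.3125, 0.875, 1.4375, 2.
v(-1.9375) ≈ -0.9335, v(-1.375) ≈ -0.9809, v(-0.8125) ≈ -0.7260, v(-0.25) ≈ -0.2474, v(0.3125) ≈ 0.3074, v(0.875) ≈ 0.7675, v(1.4375) ≈ 0.9911, v(2) ≈ 0.9093.
Sum = Δt · [v(-1.9375) + v(-1.375) + v(-0.8125) + ...].
Sum ≈ 0.0493.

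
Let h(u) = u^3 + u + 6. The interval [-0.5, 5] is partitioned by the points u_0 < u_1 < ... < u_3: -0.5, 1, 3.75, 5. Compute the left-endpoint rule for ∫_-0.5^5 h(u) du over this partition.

Subinterval widths: 1.5, 2.75, 1.25.
Left endpoints: -0.5, 1, 3.75.
h(-0.5) = 5.375, h(1) = 8, h(3.75) = 62.484375.
Sum = Σ Δu_i · h(u_i).
Sum = 108.16796875.

108.16796875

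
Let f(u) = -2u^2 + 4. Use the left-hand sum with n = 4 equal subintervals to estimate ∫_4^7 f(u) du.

Δu = (7 − 4)/4 = 0.75.
Left endpoints: 4, 4.75, 5.5, 6.25.
f(4) = -28, f(4.75) = -41.125, f(5.5) = -56.5, f(6.25) = -74.125.
Sum = Δu · [f(4) + f(4.75) + f(5.5) + f(6.25)].
Sum = -149.8125.

-149.8125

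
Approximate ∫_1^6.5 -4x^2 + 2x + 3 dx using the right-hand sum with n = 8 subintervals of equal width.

-361.75390625

Δx = (6.5 − 1)/8 = 0.6875.
Right endpoints: 1.6875, 2.375, 3.0625, 3.75, 4.4375, 5.125, 5.8125, 6.5.
f(1.6875) = -5.015625, f(2.375) = -14.8125, f(3.0625) = -28.390625, f(3.75) = -45.75, f(4.4375) = -66.890625, f(5.125) = -91.8125, f(5.8125) = -120.515625, f(6.5) = -153.
Sum = Δx · [f(1.6875) + f(2.375) + f(3.0625) + ...].
Sum = -361.75390625.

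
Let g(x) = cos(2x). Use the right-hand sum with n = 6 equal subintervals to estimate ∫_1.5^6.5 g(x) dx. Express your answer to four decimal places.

Δx = (6.5 − 1.5)/6 = 5/6.
Right endpoints: 7/3, 19/6, 4, 29/6, 17/3, 6.5.
g(7/3) ≈ -0.0457, g(19/6) ≈ 0.9987, g(4) ≈ -0.1455, g(29/6) ≈ -0.9709, g(17/3) ≈ 0.3314, g(6.5) ≈ 0.9074.
Sum = Δx · [g(7/3) + g(19/6) + g(4) + ...].
Sum ≈ 0.8962.

0.8962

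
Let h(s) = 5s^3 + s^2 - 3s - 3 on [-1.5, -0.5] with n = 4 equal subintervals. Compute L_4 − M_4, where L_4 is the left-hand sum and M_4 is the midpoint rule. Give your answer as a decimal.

L_4 = -6.71875.
M_4 = -5.09375.
L_4 − M_4 = -1.625.

-1.625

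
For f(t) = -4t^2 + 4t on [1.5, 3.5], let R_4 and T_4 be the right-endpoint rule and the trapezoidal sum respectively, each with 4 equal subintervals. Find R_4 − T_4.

R_4 = -41.
T_4 = -33.
R_4 − T_4 = -8.

-8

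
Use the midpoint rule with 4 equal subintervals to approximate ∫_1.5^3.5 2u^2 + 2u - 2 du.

Δu = (3.5 − 1.5)/4 = 0.5.
Midpoints: 1.75, 2.25, 2.75, 3.25.
f(1.75) = 7.625, f(2.25) = 12.625, f(2.75) = 18.625, f(3.25) = 25.625.
Sum = Δu · [f(1.75) + f(2.25) + f(2.75) + f(3.25)].
Sum = 32.25.

32.25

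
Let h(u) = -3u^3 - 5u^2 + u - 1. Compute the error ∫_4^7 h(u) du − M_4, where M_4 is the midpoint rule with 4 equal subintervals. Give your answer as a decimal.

Exact integral: ∫_4^7 h(u) du = -2060.25.
M_4 = -2052.5859375.
Error = -2060.25 − (-2052.5859375) = -7.6640625.

-7.6640625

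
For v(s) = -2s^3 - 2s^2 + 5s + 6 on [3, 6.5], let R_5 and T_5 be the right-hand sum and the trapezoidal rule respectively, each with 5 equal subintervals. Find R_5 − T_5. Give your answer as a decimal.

-190.4875

R_5 = -1112.195.
T_5 = -921.7075.
R_5 − T_5 = -190.4875.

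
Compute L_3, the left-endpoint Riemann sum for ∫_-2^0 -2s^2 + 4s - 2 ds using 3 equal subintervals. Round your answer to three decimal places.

Δs = (0 − (-2))/3 = 2/3.
Left endpoints: -2, -4/3, -2/3.
f(-2) = -18, f(-4/3) = -98/9, f(-2/3) = -50/9.
Sum = Δs · [f(-2) + f(-4/3) + f(-2/3)].
Sum ≈ -22.963.

-22.963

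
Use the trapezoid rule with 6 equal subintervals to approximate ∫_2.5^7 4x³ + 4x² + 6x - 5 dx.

Δx = (7 − 2.5)/6 = 0.75.
f(2.5) = 97.5, f(3.25) = 194.0625, f(4) = 339, f(4.75) = 542.4375, f(5.5) = 814.5, f(6.25) = 1165.3125, f(7) = 1605.
T_6 = (Δx/2)·[f(x_0) + 2f(x_1) + ... + 2f(x_{5}) + f(x_6)].
Sum = 2929.921875.

2929.921875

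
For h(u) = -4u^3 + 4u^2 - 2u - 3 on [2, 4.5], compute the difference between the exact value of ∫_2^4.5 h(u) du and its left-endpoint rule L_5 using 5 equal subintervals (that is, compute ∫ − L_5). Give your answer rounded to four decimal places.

-64.4792

Exact integral: ∫_2^4.5 h(u) du ≈ -306.979167.
L_5 = -242.5.
Error ≈ -306.979167 − (-242.5) ≈ -64.4792.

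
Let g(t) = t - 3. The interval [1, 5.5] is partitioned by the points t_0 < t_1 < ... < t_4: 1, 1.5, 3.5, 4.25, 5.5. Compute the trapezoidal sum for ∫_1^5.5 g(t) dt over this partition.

1.125

Subinterval widths: 0.5, 2, 0.75, 1.25.
g(1) = -2, g(1.5) = -1.5, g(3.5) = 0.5, g(4.25) = 1.25, g(5.5) = 2.5.
On each subinterval the trapezoid contributes (Δt_i/2)·[g(t_{i-1}) + g(t_i)].
Sum = 1.125.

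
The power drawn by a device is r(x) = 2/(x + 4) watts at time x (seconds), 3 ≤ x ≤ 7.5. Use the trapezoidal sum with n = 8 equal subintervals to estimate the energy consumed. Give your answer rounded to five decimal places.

Δx = (7.5 − 3)/8 = 0.5625.
r(3) = 2/7, r(3.5625) = 32/121, r(4.125) = 16/65, r(4.6875) = 32/139, r(5.25) = 8/37, r(5.8125) = 32/157, r(6.375) = 16/83, r(6.9375) = 32/175, r(7.5) = 4/23.
T_8 = (Δx/2)·[r(x_0) + 2r(x_1) + ... + 2r(x_{7}) + r(x_8)].
Sum ≈ 0.99355.

0.99355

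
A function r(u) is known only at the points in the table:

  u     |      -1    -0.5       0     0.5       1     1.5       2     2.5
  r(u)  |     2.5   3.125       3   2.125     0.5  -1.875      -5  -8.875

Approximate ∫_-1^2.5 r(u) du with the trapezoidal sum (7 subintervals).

Δu = 0.5.
T_7 = (0.5/2)·[2.5 + 2·3.125 + 2·3 + 2·2.125 + 2·0.5 + 2·(-1.875) + 2·(-5) + (-8.875)] = -0.65625.

-0.65625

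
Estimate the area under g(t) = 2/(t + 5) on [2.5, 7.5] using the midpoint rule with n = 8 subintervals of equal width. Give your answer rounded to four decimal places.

1.0213

Δt = (7.5 − 2.5)/8 = 0.625.
Midpoints: 2.8125, 3.4375, 4.0625, 4.6875, 5.3125, 5.9375, 6.5625, 7.1875.
g(2.8125) = 0.256, g(3.4375) = 32/135, g(4.0625) = 32/145, g(4.6875) = 32/155, g(5.3125) = 32/165, g(5.9375) = 32/175, g(6.5625) = 32/185, g(7.1875) = 32/195.
Sum = Δt · [g(2.8125) + g(3.4375) + g(4.0625) + ...].
Sum ≈ 1.0213.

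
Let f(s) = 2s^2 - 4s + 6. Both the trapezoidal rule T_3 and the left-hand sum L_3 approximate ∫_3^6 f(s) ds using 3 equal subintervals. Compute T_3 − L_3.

21

T_3 = 91.
L_3 = 70.
T_3 − L_3 = 21.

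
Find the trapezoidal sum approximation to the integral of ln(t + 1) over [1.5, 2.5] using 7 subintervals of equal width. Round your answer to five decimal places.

1.09375

Δt = (2.5 − 1.5)/7 = 1/7.
f(1.5) ≈ 0.91629, f(23/14) ≈ 0.97186, f(25/14) ≈ 1.02450, f(27/14) ≈ 1.07451, f(29/14) ≈ 1.12214, f(31/14) ≈ 1.16761, f(33/14) ≈ 1.21109, f(2.5) ≈ 1.25276.
T_7 = (Δt/2)·[f(t_0) + 2f(t_1) + ... + 2f(t_{6}) + f(t_7)].
Sum ≈ 1.09375.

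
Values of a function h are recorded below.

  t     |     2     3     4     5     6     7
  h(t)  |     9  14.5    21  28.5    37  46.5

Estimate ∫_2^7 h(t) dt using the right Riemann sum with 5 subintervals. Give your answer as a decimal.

147.5

Δt = 1.
Sum = 1·[14.5 + 21 + 28.5 + 37 + 46.5] = 147.5.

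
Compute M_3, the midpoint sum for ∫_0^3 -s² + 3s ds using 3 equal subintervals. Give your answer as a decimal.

4.75

Δs = (3 − 0)/3 = 1.
Midpoints: 0.5, 1.5, 2.5.
f(0.5) = 1.25, f(1.5) = 2.25, f(2.5) = 1.25.
Sum = Δs · [f(0.5) + f(1.5) + f(2.5)].
Sum = 4.75.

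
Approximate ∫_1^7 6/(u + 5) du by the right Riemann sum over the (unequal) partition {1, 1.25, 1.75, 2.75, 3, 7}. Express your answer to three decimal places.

3.646

Subinterval widths: 0.25, 0.5, 1, 0.25, 4.
Right endpoints: 1.25, 1.75, 2.75, 3, 7.
f(1.25) = 0.96, f(1.75) = 8/9, f(2.75) = 24/31, f(3) = 0.75, f(7) = 0.5.
Sum = Σ Δu_i · f(u_i).
Sum ≈ 3.646.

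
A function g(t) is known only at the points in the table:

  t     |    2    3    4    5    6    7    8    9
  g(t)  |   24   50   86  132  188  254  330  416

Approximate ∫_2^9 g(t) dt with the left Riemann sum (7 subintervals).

1064

Δt = 1.
Sum = 1·[24 + 50 + 86 + 132 + 188 + 254 + 330] = 1064.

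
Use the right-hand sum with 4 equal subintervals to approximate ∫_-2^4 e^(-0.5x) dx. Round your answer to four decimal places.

3.4686

Δx = (4 − (-2))/4 = 1.5.
Right endpoints: -0.5, 1, 2.5, 4.
f(-0.5) ≈ 1.2840, f(1) ≈ 0.6065, f(2.5) ≈ 0.2865, f(4) ≈ 0.1353.
Sum = Δx · [f(-0.5) + f(1) + f(2.5) + f(4)].
Sum ≈ 3.4686.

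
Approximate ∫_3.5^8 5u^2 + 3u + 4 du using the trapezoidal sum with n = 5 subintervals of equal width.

880.5375

Δu = (8 − 3.5)/5 = 0.9.
f(3.5) = 75.75, f(4.4) = 114, f(5.3) = 160.35, f(6.2) = 214.8, f(7.1) = 277.35, f(8) = 348.
T_5 = (Δu/2)·[f(u_0) + 2f(u_1) + ... + 2f(u_{4}) + f(u_5)].
Sum = 880.5375.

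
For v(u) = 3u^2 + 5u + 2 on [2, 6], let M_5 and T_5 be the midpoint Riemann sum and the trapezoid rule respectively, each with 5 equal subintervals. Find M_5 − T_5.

-1.92

M_5 = 295.36.
T_5 = 297.28.
M_5 − T_5 = -1.92.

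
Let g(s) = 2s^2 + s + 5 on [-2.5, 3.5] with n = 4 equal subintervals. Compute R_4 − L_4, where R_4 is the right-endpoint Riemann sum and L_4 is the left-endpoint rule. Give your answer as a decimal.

27

R_4 = 90.
L_4 = 63.
R_4 − L_4 = 27.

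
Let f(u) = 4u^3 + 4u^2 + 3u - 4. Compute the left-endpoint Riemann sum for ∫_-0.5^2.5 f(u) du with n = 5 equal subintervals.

31.08

Δu = (2.5 − (-0.5))/5 = 0.6.
Left endpoints: -0.5, 0.1, 0.7, 1.3, 1.9.
f(-0.5) = -5, f(0.1) = -3.656, f(0.7) = 1.432, f(1.3) = 15.448, f(1.9) = 43.576.
Sum = Δu · [f(-0.5) + f(0.1) + f(0.7) + f(1.3) + f(1.9)].
Sum = 31.08.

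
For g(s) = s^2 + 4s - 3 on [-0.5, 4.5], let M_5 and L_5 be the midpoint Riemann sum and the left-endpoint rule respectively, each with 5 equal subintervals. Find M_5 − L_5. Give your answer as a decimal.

18.75

M_5 = 55.
L_5 = 36.25.
M_5 − L_5 = 18.75.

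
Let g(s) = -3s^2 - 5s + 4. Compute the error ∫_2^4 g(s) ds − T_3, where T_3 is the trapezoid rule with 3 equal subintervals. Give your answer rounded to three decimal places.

Exact integral: ∫_2^4 g(s) ds = -78.
T_3 ≈ -78.44444.
Error ≈ -78 − (-78.44444) ≈ 0.444.

0.444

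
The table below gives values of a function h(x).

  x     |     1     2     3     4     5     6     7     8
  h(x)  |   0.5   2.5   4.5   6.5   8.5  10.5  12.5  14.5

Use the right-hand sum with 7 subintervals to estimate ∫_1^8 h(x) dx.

Δx = 1.
Sum = 1·[2.5 + 4.5 + 6.5 + 8.5 + 10.5 + 12.5 + 14.5] = 59.5.

59.5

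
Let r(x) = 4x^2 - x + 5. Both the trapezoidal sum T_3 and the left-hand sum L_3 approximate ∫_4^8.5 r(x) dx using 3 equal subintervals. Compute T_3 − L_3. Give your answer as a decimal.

T_3 = 734.625.
L_3 = 569.25.
T_3 − L_3 = 165.375.

165.375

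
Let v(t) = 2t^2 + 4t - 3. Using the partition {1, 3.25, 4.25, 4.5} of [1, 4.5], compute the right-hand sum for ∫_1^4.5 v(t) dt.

134.03125

Subinterval widths: 2.25, 1, 0.25.
Right endpoints: 3.25, 4.25, 4.5.
v(3.25) = 31.125, v(4.25) = 50.125, v(4.5) = 55.5.
Sum = Σ Δt_i · v(t_i).
Sum = 134.03125.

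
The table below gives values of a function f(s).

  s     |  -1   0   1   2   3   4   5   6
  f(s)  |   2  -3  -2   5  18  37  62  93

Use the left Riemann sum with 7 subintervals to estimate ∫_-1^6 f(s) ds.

119

Δs = 1.
Sum = 1·[2 + (-3) + (-2) + 5 + 18 + 37 + 62] = 119.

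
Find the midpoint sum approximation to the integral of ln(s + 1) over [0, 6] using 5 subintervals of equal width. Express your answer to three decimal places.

7.669

Δs = (6 − 0)/5 = 1.2.
Midpoints: 0.6, 1.8, 3, 4.2, 5.4.
f(0.6) ≈ 0.470, f(1.8) ≈ 1.030, f(3) ≈ 1.386, f(4.2) ≈ 1.649, f(5.4) ≈ 1.856.
Sum = Δs · [f(0.6) + f(1.8) + f(3) + f(4.2) + f(5.4)].
Sum ≈ 7.669.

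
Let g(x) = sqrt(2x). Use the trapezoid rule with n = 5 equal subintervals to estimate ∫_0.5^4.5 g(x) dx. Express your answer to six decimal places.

8.632364

Δx = (4.5 − 0.5)/5 = 0.8.
g(0.5) ≈ 1.000000, g(1.3) ≈ 1.612452, g(2.1) ≈ 2.049390, g(2.9) ≈ 2.408319, g(3.7) ≈ 2.720294, g(4.5) ≈ 3.000000.
T_5 = (Δx/2)·[g(x_0) + 2g(x_1) + ... + 2g(x_{4}) + g(x_5)].
Sum ≈ 8.632364.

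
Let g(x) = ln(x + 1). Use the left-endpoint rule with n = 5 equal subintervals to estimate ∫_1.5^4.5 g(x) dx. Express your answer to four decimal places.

Δx = (4.5 − 1.5)/5 = 0.6.
Left endpoints: 1.5, 2.1, 2.7, 3.3, 3.9.
g(1.5) ≈ 0.9163, g(2.1) ≈ 1.1314, g(2.7) ≈ 1.3083, g(3.3) ≈ 1.4586, g(3.9) ≈ 1.5892.
Sum = Δx · [g(1.5) + g(2.1) + g(2.7) + g(3.3) + g(3.9)].
Sum ≈ 3.8423.

3.8423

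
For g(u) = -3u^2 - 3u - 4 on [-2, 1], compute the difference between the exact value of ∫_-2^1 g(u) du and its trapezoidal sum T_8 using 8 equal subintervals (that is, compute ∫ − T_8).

Exact integral: ∫_-2^1 g(u) du = -16.5.
T_8 = -16.7109375.
Error = -16.5 − (-16.7109375) = 0.2109375.

0.2109375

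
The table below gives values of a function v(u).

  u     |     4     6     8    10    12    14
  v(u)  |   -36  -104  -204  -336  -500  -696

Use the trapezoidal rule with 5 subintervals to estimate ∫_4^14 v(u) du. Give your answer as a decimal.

Δu = 2.
T_5 = (2/2)·[(-36) + 2·(-104) + 2·(-204) + 2·(-336) + 2·(-500) + (-696)] = -3020.

-3020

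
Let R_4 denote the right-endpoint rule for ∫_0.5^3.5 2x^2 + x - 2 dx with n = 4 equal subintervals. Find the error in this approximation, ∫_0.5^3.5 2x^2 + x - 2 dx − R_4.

Exact integral: ∫_0.5^3.5 f(x) dx = 28.5.
R_4 = 39.1875.
Error = 28.5 − 39.1875 = -10.6875.

-10.6875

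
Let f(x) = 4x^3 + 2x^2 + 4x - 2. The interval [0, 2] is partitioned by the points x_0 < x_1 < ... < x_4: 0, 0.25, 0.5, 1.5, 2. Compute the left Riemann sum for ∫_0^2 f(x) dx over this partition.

11.296875

Subinterval widths: 0.25, 0.25, 1, 0.5.
Left endpoints: 0, 0.25, 0.5, 1.5.
f(0) = -2, f(0.25) = -0.8125, f(0.5) = 1, f(1.5) = 22.
Sum = Σ Δx_i · f(x_i).
Sum = 11.296875.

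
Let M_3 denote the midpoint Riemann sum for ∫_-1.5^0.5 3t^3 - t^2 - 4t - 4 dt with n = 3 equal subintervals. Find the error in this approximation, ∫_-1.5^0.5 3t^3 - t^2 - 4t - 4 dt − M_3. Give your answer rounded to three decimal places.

-0.407

Exact integral: ∫_-1.5^0.5 f(t) dt ≈ -8.91667.
M_3 ≈ -8.50926.
Error ≈ -8.91667 − (-8.50926) ≈ -0.407.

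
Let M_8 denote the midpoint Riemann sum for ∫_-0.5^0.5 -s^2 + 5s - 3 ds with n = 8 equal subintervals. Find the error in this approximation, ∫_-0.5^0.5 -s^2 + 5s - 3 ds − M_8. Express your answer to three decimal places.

Exact integral: ∫_-0.5^0.5 f(s) ds ≈ -3.08333.
M_8 = -3.08203125.
Error ≈ -3.08333 − (-3.08203125) ≈ -0.001.

-0.001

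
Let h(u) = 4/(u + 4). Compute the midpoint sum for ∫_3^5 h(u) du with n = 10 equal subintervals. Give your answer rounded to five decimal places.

Δu = (5 − 3)/10 = 0.2.
Midpoints: 3.1, 3.3, 3.5, 3.7, 3.9, 4.1, 4.3, 4.5, 4.7, 4.9.
h(3.1) = 40/71, h(3.3) = 40/73, h(3.5) = 8/15, h(3.7) = 40/77, h(3.9) = 40/79, h(4.1) = 40/81, h(4.3) = 40/83, h(4.5) = 8/17, h(4.7) = 40/87, h(4.9) = 40/89.
Sum = Δu · [h(3.1) + h(3.3) + h(3.5) + ...].
Sum ≈ 1.00520.

1.00520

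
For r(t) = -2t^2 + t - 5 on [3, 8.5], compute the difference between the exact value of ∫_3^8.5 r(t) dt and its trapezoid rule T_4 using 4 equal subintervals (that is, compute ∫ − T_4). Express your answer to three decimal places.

3.466

Exact integral: ∫_3^8.5 r(t) dt ≈ -387.29167.
T_4 = -390.7578125.
Error ≈ -387.29167 − (-390.7578125) ≈ 3.466.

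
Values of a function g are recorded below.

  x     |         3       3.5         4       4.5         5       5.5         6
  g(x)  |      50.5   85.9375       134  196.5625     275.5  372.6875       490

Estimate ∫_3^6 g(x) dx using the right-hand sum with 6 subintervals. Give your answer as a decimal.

Δx = 0.5.
Sum = 0.5·[85.9375 + 134 + 196.5625 + 275.5 + 372.6875 + 490] = 777.34375.

777.34375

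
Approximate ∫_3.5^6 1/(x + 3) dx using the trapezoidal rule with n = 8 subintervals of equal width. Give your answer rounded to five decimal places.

0.32551

Δx = (6 − 3.5)/8 = 0.3125.
f(3.5) = 2/13, f(3.8125) = 16/109, f(4.125) = 8/57, f(4.4375) = 16/119, f(4.75) = 4/31, f(5.0625) = 16/129, f(5.375) = 8/67, f(5.6875) = 16/139, f(6) = 1/9.
T_8 = (Δx/2)·[f(x_0) + 2f(x_1) + ... + 2f(x_{7}) + f(x_8)].
Sum ≈ 0.32551.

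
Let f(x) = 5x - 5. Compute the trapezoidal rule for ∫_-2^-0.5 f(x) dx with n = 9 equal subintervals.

-16.875

Δx = (-0.5 − (-2))/9 = 1/6.
f(-2) = -15, f(-11/6) = -85/6, f(-5/3) = -40/3, f(-1.5) = -12.5, f(-4/3) = -35/3, f(-7/6) = -65/6, f(-1) = -10, f(-5/6) = -55/6, f(-2/3) = -25/3, f(-0.5) = -7.5.
T_9 = (Δx/2)·[f(x_0) + 2f(x_1) + ... + 2f(x_{8}) + f(x_9)].
Sum = -16.875.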